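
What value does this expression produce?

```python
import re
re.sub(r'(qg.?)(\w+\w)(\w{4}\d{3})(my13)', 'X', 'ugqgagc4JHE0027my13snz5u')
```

'ugXsnz5u'

The pattern matches the literal 'qg', then optionally any character (captured); then one or more of a word character, then a word character (captured); then exactly 4 of a word character, then exactly 3 of a digit (captured); then the literal 'my', then the literal '13' (captured).
Matches: at [2:19] → 'qgagc4JHE0027my13'.
Every occurrence is swapped for 'X'.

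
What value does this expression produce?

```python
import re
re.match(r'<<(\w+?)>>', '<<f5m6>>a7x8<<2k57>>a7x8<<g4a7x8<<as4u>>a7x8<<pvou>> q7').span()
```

(0, 8)

With `match`, the pattern is implicitly anchored at the beginning.
The match spans [0:8] → '<<f5m6>>'.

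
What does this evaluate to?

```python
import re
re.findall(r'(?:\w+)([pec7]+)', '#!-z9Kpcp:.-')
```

This matches one or more of a word character (non-capturing group); then one or more of one of [pec7] (captured).
Scanning left to right: at [3:9] match 'z9Kpcp', group 1 = 'p'.
Because there's exactly one group, `findall` drops the full match and keeps group 1 from the one hit.

['p']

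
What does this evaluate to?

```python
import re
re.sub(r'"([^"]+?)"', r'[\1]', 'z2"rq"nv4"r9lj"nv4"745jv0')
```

'z2[rq]nv4[r9lj]nv4"745jv0'

Matches: at [2:6] → '"rq"'; at [9:15] → '"r9lj"'.
`\1` in the replacement pulls in group 1's text for each match.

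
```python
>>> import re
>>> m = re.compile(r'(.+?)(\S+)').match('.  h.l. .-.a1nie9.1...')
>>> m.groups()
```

('.  ', 'h.l.')

This matches one or more of any character (lazy) (captured); then one or more of a non-whitespace character (captured).
With the lazy modifier that quantifier settles for the fewest repetitions that let the rest of the pattern succeed (the atoms after it are unaffected and can still be greedy).
`re.match` only tries the pattern at the start of the string.
The match spans [0:7] → '.  h.l.'.
Captured: group 1 = '.  ', group 2 = 'h.l.'.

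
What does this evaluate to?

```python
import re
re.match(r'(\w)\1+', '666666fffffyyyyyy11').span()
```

`\1` has to match the exact text group 1 already captured.
`re.match` won't scan ahead — the pattern has to work from the very first character.
The match spans [0:6] → '666666'.
Captured: group 1 = '6'.

(0, 6)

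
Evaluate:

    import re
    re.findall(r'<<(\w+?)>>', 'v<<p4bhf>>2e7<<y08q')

One capturing group, so `findall` returns just the captured substring from the one match — 1 in all.

['p4bhf']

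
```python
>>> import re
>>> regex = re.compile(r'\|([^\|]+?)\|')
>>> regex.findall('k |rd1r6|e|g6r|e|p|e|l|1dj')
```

Matches: at [2:9] match '|rd1r6|', group 1 = 'rd1r6'; at [10:15] match '|g6r|', group 1 = 'g6r'; at [16:19] match '|p|', group 1 = 'p'; at [20:23] match '|l|', group 1 = 'l'.
One capturing group, so `findall` returns just the captured substring from each match — 4 in all.

['rd1r6', 'g6r', 'p', 'l']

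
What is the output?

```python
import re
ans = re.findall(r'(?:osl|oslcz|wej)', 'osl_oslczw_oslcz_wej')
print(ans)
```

['osl', 'osl', 'osl', 'wej']

`|` is ordered: at each position the engine commits to the first alternative that works.
Walking the string: at [0:3] → 'osl'; at [4:7] → 'osl'; at [11:14] → 'osl'; at [17:20] → 'wej'.
No capturing groups, so `findall` returns the 4 full match strings.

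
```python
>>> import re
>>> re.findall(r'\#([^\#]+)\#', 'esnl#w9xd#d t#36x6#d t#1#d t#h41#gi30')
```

['w9xd', '36x6', '1', 'h41']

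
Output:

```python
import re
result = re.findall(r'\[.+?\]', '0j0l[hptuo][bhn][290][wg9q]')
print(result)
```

Scanning left to right: at [4:11] → '[hptuo]'; at [11:16] → '[bhn]'; at [16:21] → '[290]'; at [21:27] → '[wg9q]'.
No capturing groups, so `findall` returns the 4 full match strings.

['[hptuo]', '[bhn]', '[290]', '[wg9q]']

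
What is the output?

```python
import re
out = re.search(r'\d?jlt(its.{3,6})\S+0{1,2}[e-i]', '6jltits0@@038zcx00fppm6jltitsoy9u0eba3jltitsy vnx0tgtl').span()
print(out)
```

(0, 35)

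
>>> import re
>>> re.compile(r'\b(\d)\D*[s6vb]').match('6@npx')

This matches a word boundary (`\b`, zero-width); then a digit (captured); then zero or more of a non-digit, then one of [s6vb].
With `match`, the pattern is implicitly anchored at the beginning.
Here the string doesn't start with a match, so the call returns None.

None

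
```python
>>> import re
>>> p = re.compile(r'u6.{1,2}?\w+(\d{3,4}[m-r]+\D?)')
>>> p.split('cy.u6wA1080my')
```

Pattern: the literal 'u6', then 1 to 2 of any character (lazy), then one or more of a word character; then 3 to 4 of a digit, then one or more of a character in [m-r], then optionally a non-digit (captured).
Because the pattern has a capturing group, `split` also inserts each captured text between the pieces.

['cy.', '080my', '']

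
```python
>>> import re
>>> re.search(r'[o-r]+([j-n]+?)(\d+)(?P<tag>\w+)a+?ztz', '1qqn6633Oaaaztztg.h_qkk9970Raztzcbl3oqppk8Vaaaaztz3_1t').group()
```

'qqn6633Oaaaztz'

This matches one or more of a character in [o-r]; then one or more of a character in [j-n] (lazy) (captured); then one or more of a digit (captured); then one or more of a word character (captured as 'tag'); then one or more of a literal 'a' (lazy), then the literal 'ztz'.
`search` walks the string left to right and returns the first match it finds.
The match spans [1:15] → 'qqn6633Oaaaztz'.
Captured: group 1 = 'n', group 2 = '6633', group 3 = 'Oaa'.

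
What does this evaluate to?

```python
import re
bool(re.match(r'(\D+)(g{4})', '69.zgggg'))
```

`match` is anchored at position 0; if the pattern doesn't fit there, it returns None.
Here the pattern fails at index 0, so the call returns None, and `bool(None)` is False.

False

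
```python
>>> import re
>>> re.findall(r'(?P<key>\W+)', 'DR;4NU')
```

Pattern: one or more of a non-word character (captured as 'key').
Matches: at [2:3] match ';', group 1 = ';'.
With a single group, `findall` returns only what that group captured — 1 item.

[';']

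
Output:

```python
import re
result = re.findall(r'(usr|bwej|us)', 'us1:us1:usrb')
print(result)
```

`|` is ordered: at each position the engine commits to the first alternative that works.
With a single group, `findall` returns only what that group captured — 3 items.

['us', 'us', 'usr']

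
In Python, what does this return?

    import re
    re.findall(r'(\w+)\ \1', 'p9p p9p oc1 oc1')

['p9p', 'oc1']

`\1` is not a pattern — it's the concrete string captured by group 1, re-applied verbatim.
One capturing group, so `findall` returns just the captured substring from each match — 2 in all.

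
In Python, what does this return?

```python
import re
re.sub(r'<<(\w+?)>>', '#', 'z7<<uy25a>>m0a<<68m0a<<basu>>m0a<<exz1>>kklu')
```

Matches: at [2:11] → '<<uy25a>>'; at [21:29] → '<<basu>>'; at [32:40] → '<<exz1>>'.
`sub` substitutes '#' at each match site.

'z7#m0a<<68m0a#m0a#kklu'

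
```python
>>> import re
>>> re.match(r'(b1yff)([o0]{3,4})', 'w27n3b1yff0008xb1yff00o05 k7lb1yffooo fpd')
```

`re.match` only tries the pattern at the start of the string.
Here the pattern fails at index 0, so the call returns None.

None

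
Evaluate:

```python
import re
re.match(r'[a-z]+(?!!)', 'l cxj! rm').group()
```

'l'

`(?!…)`/`(?<!…)` only lets a position through if the neighbouring text does NOT match; no characters are consumed.
With `match`, the pattern is implicitly anchored at the beginning.
The match spans [0:1] → 'l'.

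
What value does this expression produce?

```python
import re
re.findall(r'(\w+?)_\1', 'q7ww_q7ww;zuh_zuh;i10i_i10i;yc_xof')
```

`\1` is not a pattern — it's the concrete string captured by group 1, re-applied verbatim.
Matches: at [0:9] match 'q7ww_q7ww', group 1 = 'q7ww'; at [10:17] match 'zuh_zuh', group 1 = 'zuh'; at [18:27] match 'i10i_i10i', group 1 = 'i10i'.
Because there's exactly one group, `findall` drops the full match and keeps group 1 from each hit.

['q7ww', 'zuh', 'i10i']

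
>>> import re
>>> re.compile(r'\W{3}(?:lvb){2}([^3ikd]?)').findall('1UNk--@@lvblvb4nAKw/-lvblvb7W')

['4']

This matches exactly 3 of a non-word character, then the literal 'lvb' repeated 2 times; then optionally any character except [3ikd] (captured).
Walking the string: at [5:15] match '-@@lvblvb4', group 1 = '4'.
`findall` collects group 1 from the one match (1 total).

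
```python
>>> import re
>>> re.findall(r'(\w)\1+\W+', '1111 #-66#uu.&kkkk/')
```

['1', '6', 'u', 'k']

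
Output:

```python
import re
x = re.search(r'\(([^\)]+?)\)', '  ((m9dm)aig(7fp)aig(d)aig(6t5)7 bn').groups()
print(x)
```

('(m9dm',)

The match spans [2:9] → '((m9dm)'.
Captured: group 1 = '(m9dm'.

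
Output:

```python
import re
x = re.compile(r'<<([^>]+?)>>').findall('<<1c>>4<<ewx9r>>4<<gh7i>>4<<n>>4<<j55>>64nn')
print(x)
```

['1c', 'ewx9r', 'gh7i', 'n', 'j55']

One capturing group, so `findall` returns just the captured substring from each match — 5 in all.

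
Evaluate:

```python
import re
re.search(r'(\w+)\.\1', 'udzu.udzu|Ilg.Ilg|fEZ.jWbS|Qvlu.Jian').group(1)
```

'udzu'

`\1` has to match the exact text group 1 already captured.
Unlike `match`, `search` isn't anchored — it looks for the pattern anywhere in the string.
The match spans [0:9] → 'udzu.udzu'.
Captured: group 1 = 'udzu'.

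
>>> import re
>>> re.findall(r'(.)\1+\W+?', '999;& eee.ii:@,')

After group 1 captures some text, `\1` only succeeds where that same text appears again.
Scanning left to right: at [0:4] match '999;', group 1 = '9'; at [6:10] match 'eee.', group 1 = 'e'; at [10:13] match 'ii:', group 1 = 'i'.
With a single group, `findall` returns only what that group captured — 3 items.

['9', 'e', 'i']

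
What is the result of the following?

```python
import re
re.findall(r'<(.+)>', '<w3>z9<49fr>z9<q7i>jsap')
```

['w3>z9<49fr>z9<q7i']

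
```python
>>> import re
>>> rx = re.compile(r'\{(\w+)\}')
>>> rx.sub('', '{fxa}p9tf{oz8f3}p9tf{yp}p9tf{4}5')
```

'p9tfp9tfp9tf5'

Matches: at [0:5] → '{fxa}'; at [9:16] → '{oz8f3}'; at [20:24] → '{yp}'; at [28:31] → '{4}'.
Every occurrence is swapped for ''.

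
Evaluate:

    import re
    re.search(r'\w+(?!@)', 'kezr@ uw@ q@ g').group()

A negative assertion filters positions out without eating any characters.
The match spans [0:3] → 'kez'.

'kez'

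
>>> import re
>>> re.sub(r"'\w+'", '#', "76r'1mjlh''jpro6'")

Matches: at [3:10] → "'1mjlh'"; at [10:17] → "'jpro6'".
Each match is replaced by '#'.

'76r##'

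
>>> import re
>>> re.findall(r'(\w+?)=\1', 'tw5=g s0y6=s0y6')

['s0y6']

`\1` has to match the exact text group 1 already captured.
Scanning left to right: at [6:15] match 's0y6=s0y6', group 1 = 's0y6'.
Because there's exactly one group, `findall` drops the full match and keeps group 1 from the one hit.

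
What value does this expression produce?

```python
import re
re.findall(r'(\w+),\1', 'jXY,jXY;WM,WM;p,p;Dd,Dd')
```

After group 1 captures some text, `\1` only succeeds where that same text appears again.
Walking the string: at [0:7] match 'jXY,jXY', group 1 = 'jXY'; at [8:13] match 'WM,WM', group 1 = 'WM'; at [14:17] match 'p,p', group 1 = 'p'; at [18:23] match 'Dd,Dd', group 1 = 'Dd'.
Because there's exactly one group, `findall` drops the full match and keeps group 1 from each hit.

['jXY', 'WM', 'p', 'Dd']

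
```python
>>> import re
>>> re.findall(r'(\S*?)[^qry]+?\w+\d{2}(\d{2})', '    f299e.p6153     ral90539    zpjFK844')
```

[('', '53'), ('', '39')]

The pattern matches zero or more of a non-whitespace character (lazy) (captured); then one or more of any character except [qry] (lazy), then one or more of a word character, then exactly 2 of a digit; then exactly 2 of a digit (captured).
Walking the string: at [0:15] match '    f299e.p6153', groups = ('', '53'); at [15:28] match '     ral90539', groups = ('', '39').
2 groups means each result is a tuple of 2 captured strings — 2 here.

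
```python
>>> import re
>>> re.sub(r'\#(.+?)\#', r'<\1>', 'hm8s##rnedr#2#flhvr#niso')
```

Each match is replaced using the text its own group 1 captured.

'hm8s<#rnedr>2<flhvr>niso'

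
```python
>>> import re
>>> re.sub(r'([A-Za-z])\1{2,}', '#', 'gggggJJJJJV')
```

'##V'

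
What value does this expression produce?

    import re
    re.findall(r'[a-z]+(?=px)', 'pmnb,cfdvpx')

['cfdv']

The lookaround is zero-width — it requires the adjacent text to match without consuming it, so the asserted text isn't part of the match.
Scanning left to right: at [5:9] → 'cfdv'.
Since nothing is captured, `findall` lists the 1 matched substring directly.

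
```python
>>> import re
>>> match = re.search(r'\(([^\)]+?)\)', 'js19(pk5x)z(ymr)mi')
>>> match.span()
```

(4, 10)

Unlike `match`, `search` isn't anchored — it looks for the pattern anywhere in the string.
The match spans [4:10] → '(pk5x)'.
Captured: group 1 = 'pk5x'.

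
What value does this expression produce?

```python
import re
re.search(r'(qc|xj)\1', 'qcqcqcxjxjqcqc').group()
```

'qcqc'

`\1` is not a pattern — it's the concrete string captured by group 1, re-applied verbatim.
`re.search` tries every starting position until one works.
The match spans [0:4] → 'qcqc'.
Captured: group 1 = 'qc'.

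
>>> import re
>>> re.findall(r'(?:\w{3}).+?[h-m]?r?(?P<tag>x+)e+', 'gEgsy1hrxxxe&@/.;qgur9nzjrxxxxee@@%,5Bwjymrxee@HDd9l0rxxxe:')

['xxx', 'xxxx', 'x', 'xxx']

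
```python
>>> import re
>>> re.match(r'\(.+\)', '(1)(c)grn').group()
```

With `match`, the pattern is implicitly anchored at the beginning.
The match spans [0:6] → '(1)(c)'.

'(1)(c)'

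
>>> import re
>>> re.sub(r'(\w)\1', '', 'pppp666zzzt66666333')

A backreference is literal: `\1` must see the identical characters the first group matched.
Matches: at [0:2] → 'pp'; at [2:4] → 'pp'; at [4:6] → '66'; at [7:9] → 'zz'; at [11:13] → '66'; ….
Each match is replaced by ''.

'6zt63'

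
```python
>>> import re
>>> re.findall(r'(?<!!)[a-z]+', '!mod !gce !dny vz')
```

`(?!…)`/`(?<!…)` only lets a position through if the neighbouring text does NOT match; no characters are consumed.
Scanning left to right: at [2:4] → 'od'; at [7:9] → 'ce'; at [12:14] → 'ny'; at [15:17] → 'vz'.
Since nothing is captured, `findall` lists the 4 matched substrings directly.

['od', 'ce', 'ny', 'vz']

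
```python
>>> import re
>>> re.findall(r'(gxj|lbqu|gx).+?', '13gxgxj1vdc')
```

['gx']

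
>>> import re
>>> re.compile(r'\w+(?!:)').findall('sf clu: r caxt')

`(?!…)`/`(?<!…)` only lets a position through if the neighbouring text does NOT match; no characters are consumed.
Matches: at [0:2] → 'sf'; at [3:5] → 'cl'; at [8:9] → 'r'; at [10:14] → 'caxt'.
With no groups in the pattern, `findall` gives back each whole match — 4 here.

['sf', 'cl', 'r', 'caxt']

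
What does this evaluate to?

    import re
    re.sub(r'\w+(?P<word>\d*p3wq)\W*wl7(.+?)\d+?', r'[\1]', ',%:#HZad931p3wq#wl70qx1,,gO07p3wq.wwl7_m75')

',%:#[p3wq],,gO07p3wq.wwl7_m75'

The `?` after the quantifier makes it lazy — it takes as little as possible before letting the rest of the pattern try.
`\1` in the replacement pulls in group 1's text for each match.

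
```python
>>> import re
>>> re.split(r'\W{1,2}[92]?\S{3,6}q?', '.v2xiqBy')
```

Each match becomes a cut point; 2 segments remain.

['', 'y']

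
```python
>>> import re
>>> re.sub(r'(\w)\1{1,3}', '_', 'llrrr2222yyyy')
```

The backreference `\1` re-matches whatever the first group consumed, character for character.
Matches: at [0:2] → 'll'; at [2:5] → 'rrr'; at [5:9] → '2222'; at [9:13] → 'yyyy'.
Each match is replaced by '_'.

'____'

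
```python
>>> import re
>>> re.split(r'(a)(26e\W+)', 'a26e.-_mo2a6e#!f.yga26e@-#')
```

['', 'a', '26e.-', '_mo2a6e#!f.yg', 'a', '26e@-#', '']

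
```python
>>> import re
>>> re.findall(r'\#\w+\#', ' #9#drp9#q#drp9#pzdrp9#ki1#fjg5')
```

Scanning left to right: at [1:4] → '#9#'; at [8:11] → '#q#'; at [15:23] → '#pzdrp9#'.
No capturing groups, so `findall` returns the 3 full match strings.

['#9#', '#q#', '#pzdrp9#']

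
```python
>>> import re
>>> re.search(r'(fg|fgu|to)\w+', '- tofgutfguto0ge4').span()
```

(2, 17)

The match spans [2:17] → 'tofgutfguto0ge4'.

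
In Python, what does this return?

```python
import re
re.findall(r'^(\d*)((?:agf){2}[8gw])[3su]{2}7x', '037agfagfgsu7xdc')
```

[('037', 'agfagfg')]

`findall` packs the 2 group values into a tuple for every match.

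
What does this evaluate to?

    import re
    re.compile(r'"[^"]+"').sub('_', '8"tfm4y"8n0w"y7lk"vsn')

'8_8n0w_vsn'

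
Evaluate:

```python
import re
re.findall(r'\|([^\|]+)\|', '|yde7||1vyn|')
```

['yde7', '1vyn']

Walking the string: at [0:6] match '|yde7|', group 1 = 'yde7'; at [6:12] match '|1vyn|', group 1 = '1vyn'.
One capturing group, so `findall` returns just the captured substring from each match — 2 in all.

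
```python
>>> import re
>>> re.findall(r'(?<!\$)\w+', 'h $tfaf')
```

['h', 'faf']

The negative lookahead/lookbehind blocks any match where the forbidden context is present.
`findall` yields the raw match text (2 of them) because the pattern has no groups.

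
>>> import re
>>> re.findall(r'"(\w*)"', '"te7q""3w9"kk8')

['te7q', '3w9']

With a single group, `findall` returns only what that group captured — 2 items.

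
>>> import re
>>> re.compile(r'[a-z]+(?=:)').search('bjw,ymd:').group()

'ymd'

Because the assertion is zero-width, the text it checks is not consumed and won't appear in the result.
Unlike `match`, `search` isn't anchored — it looks for the pattern anywhere in the string.
The match spans [4:7] → 'ymd'.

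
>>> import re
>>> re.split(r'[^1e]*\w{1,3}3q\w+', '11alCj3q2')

['11', '']

Pattern: zero or more of any character except [1e]; then 1 to 3 of a word character, then the literal '3q'; then one or more of a word character.
Matches to split on: at [2:9] → 'alCj3q2'.
Splitting on the pattern gives 2 pieces.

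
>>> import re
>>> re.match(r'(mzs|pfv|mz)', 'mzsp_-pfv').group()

`|` is ordered: at each position the engine commits to the first alternative that works.
With `match`, the pattern is implicitly anchored at the beginning.
The match spans [0:3] → 'mzs'.
Captured: group 1 = 'mzs'.

'mzs'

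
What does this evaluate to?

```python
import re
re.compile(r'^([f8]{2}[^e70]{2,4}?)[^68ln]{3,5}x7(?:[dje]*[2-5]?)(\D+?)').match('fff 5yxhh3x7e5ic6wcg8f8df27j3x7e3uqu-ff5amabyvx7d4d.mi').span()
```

(0, 15)

The pattern matches anchored at the start of the string; then exactly 2 of one of [f8], then 2 to 4 of any character except [e70] (lazy) (captured); then 3 to 5 of any character except [68ln], then the literal 'x7'; then zero or more of one of [dje], then optionally a character in [2-5] (non-capturing group); then one or more of a non-digit (lazy) (captured).
Lazy quantifiers expand one character at a time until the remainder of the pattern can match.
`re.match` only tries the pattern at the start of the string.
The match spans [0:15] → 'fff 5yxhh3x7e5i'.
Captured: group 1 = 'fff 5', group 2 = 'i'.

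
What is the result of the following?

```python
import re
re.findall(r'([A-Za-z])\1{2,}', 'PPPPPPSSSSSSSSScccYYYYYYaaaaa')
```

The backreference `\1` re-matches whatever the first group consumed, character for character.
One capturing group, so `findall` returns just the captured substring from each match — 5 in all.

['P', 'S', 'c', 'Y', 'a']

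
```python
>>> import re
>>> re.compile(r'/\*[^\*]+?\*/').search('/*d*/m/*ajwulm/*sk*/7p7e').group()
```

'/*d*/'

The match spans [0:5] → '/*d*/'.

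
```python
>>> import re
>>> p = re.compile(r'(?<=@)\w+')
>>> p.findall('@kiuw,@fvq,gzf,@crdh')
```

['kiuw', 'fvq', 'crdh']

Lookahead/lookbehind check context without consuming it, so the matched span excludes the asserted characters.
Scanning left to right: at [1:5] → 'kiuw'; at [7:10] → 'fvq'; at [16:20] → 'crdh'.
With no groups in the pattern, `findall` gives back each whole match — 3 here.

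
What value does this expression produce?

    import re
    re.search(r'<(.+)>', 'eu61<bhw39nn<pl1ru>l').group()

'<bhw39nn<pl1ru>'

The match spans [4:19] → '<bhw39nn<pl1ru>'.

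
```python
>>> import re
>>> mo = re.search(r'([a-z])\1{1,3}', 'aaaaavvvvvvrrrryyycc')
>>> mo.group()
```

'aaaa'

`\1` is not a pattern — it's the concrete string captured by group 1, re-applied verbatim.
The match spans [0:4] → 'aaaa'.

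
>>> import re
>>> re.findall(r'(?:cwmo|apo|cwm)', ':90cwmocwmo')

['cwmo', 'cwmo']

Branches in `(...|...)` are attempted left-to-right; the first branch that allows the whole pattern to succeed is taken.
`findall` yields the raw match text (2 of them) because the pattern has no groups.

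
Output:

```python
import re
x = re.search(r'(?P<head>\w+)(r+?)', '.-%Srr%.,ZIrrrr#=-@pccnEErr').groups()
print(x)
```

('Sr', 'r')

This matches one or more of a word character (captured as 'head'); then one or more of a literal 'r' (lazy) (captured).
`re.search` tries every starting position until one works.
The match spans [3:6] → 'Srr'.
Captured: group 1 = 'Sr', group 2 = 'r'.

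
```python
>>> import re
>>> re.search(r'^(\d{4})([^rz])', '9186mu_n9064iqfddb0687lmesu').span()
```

(0, 5)

The pattern matches anchored at the start of the string; then exactly 4 of a digit (captured); then any character except [rz] (captured).
The match spans [0:5] → '9186m'.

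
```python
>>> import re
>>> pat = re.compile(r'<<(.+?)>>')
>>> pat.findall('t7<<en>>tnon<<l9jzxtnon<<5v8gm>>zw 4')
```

['en', 'l9jzxtnon<<5v8gm']

With the lazy modifier that quantifier settles for the fewest repetitions that let the rest of the pattern succeed (the atoms after it are unaffected and can still be greedy).
With a single group, `findall` returns only what that group captured — 2 items.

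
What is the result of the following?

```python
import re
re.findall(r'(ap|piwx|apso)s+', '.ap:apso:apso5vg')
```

Walking the string: at [4:7] match 'aps', group 1 = 'ap'; at [9:12] match 'aps', group 1 = 'ap'.
With a single group, `findall` returns only what that group captured — 2 items.

['ap', 'ap']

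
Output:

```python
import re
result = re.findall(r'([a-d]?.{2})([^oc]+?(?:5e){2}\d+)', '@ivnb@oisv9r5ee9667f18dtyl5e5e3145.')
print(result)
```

The pattern matches optionally a character in [a-d], then exactly 2 of any character (captured); then one or more of any character except [oc] (lazy), then the literal '5e' repeated 2 times, then one or more of a digit (captured).
Scanning left to right: at [4:34] match 'b@oisv9r5ee9667f18dtyl5e5e3145', groups = ('b@o', 'isv9r5ee9667f18dtyl5e5e3145').
With 2 capturing groups, `findall` returns a 2-tuple per match.

[('b@o', 'isv9r5ee9667f18dtyl5e5e3145')]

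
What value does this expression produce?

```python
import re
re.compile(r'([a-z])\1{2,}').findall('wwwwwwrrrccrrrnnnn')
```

`\1` has to match the exact text group 1 already captured.
One capturing group, so `findall` returns just the captured substring from each match — 4 in all.

['w', 'r', 'r', 'n']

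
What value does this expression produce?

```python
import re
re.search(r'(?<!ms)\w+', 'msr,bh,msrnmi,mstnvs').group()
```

`(?!…)`/`(?<!…)` only lets a position through if the neighbouring text does NOT match; no characters are consumed.
The match spans [0:3] → 'msr'.

'msr'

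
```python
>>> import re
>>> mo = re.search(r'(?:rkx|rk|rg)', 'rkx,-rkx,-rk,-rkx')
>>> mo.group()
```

'rkx'

Alternation tries branches left to right and keeps the first one that lets the overall match succeed at that position.
`re.search` scans for the first position where the pattern succeeds.
The match spans [0:3] → 'rkx'.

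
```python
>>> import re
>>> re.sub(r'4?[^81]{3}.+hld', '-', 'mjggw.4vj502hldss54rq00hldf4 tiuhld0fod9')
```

'-0fod9'

Every occurrence is swapped for '-'.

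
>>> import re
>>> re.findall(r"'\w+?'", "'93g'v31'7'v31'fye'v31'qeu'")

["'93g'", "'7'", "'fye'", "'qeu'"]

Scanning left to right: at [0:5] → "'93g'"; at [8:11] → "'7'"; at [14:19] → "'fye'"; at [22:27] → "'qeu'".
No capturing groups, so `findall` returns the 4 full match strings.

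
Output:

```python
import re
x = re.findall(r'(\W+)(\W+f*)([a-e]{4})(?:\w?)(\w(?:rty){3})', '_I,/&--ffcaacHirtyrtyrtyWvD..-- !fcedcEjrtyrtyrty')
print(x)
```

[(',/&-', '-ff', 'caac', 'irtyrtyrty'), ('..-- ', '!f', 'cedc', 'jrtyrtyrty')]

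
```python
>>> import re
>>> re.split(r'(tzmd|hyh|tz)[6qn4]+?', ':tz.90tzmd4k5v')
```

[':tz.90', 'tzmd', 'k5v']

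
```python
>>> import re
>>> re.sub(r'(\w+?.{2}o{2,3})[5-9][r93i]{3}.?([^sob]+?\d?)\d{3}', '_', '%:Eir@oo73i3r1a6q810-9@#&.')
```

'%:_-9@#&.'

Pattern: one or more of a word character (lazy), then exactly 2 of any character, then 2 to 3 of the literal 'o' (captured); then a character in [5-9], then exactly 3 of one of [r93i], then optionally any character; then one or more of any character except [sob] (lazy), then optionally a digit (captured); then exactly 3 of a digit.
Matches: at [2:20] → 'Eir@oo73i3r1a6q810'.
Each match is replaced by '_'.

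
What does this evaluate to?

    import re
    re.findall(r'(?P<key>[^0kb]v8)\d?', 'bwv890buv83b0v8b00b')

['wv8', 'uv8']

Pattern: any character except [0kb], then the literal 'v8' (captured as 'key'); then optionally a digit.
Walking the string: at [1:5] match 'wv89', group 1 = 'wv8'; at [7:11] match 'uv83', group 1 = 'uv8'.
`findall` collects group 1 from each match (2 total).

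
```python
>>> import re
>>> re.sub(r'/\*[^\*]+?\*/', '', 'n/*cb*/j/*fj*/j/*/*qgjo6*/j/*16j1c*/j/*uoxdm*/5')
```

'njj/*jj5'

Matches: at [1:7] → '/*cb*/'; at [8:14] → '/*fj*/'; at [17:26] → '/*qgjo6*/'; at [27:36] → '/*16j1c*/'; at [37:46] → '/*uoxdm*/'.
Every occurrence is swapped for ''.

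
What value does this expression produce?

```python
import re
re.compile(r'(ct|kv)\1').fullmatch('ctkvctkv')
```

For `fullmatch`, every character of the input must be accounted for by the pattern.
Here the string isn't matched end-to-end, so the call returns None.

None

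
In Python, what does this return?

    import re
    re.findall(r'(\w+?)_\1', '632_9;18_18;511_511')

`\1` is not a pattern — it's the concrete string captured by group 1, re-applied verbatim.
`findall` collects group 1 from each match (2 total).

['18', '511']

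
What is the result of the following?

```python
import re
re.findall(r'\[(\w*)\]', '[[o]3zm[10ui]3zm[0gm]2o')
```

['o', '10ui', '0gm']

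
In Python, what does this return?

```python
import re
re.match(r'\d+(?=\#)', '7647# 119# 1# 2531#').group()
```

With `match`, the pattern is implicitly anchored at the beginning.
The match spans [0:4] → '7647'.

'7647'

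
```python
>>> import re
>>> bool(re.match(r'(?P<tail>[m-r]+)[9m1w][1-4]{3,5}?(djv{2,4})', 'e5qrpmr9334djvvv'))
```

The pattern matches one or more of a character in [m-r] (captured as 'tail'); then one of [9m1w], then 3 to 5 of a character in [1-4] (lazy); then the literal 'dj', then 2 to 4 of the literal 'v' (captured).
With `match`, the pattern is implicitly anchored at the beginning.
Here position 0 doesn't satisfy it, so the call returns None, and `bool(None)` is False.

False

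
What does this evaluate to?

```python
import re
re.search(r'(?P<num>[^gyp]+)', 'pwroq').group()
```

'wroq'

Pattern: one or more of any character except [gyp] (captured as 'num').
The match spans [1:5] → 'wroq'.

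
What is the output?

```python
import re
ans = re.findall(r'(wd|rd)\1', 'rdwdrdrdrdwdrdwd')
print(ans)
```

['rd']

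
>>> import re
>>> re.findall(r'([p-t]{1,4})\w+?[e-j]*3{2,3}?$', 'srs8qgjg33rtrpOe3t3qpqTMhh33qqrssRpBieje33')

This matches 1 to 4 of a character in [p-t] (captured); then one or more of a word character (lazy); then zero or more of a character in [e-j], then 2 to 3 of the literal '3' (lazy); then anchored at the end.
Scanning left to right: at [0:42] match 'srs8qgjg33rtrpOe3t3qpqTMhh33qqrssRpBieje33', group 1 = 'srs'.
Because there's exactly one group, `findall` drops the full match and keeps group 1 from the one hit.

['srs']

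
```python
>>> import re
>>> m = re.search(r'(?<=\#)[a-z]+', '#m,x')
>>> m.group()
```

'm'

The lookaround is zero-width — it requires the adjacent text to match without consuming it, so the asserted text isn't part of the match.
The match spans [1:2] → 'm'.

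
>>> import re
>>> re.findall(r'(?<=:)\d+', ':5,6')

Because the assertion is zero-width, the text it checks is not consumed and won't appear in the result.
Matches: at [1:2] → '5'.
With no groups in the pattern, `findall` gives back each whole match — 1 here.

['5']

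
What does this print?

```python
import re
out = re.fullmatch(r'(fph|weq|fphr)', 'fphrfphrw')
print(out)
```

`re.fullmatch` is like wrapping the pattern in `^…$` (in single-line mode).
Here there's no way to consume every character, so the call returns None.

None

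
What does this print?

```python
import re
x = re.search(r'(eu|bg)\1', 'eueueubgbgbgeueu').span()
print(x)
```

`\1` has to match the exact text group 1 already captured.
The match spans [0:4] → 'eueu'.

(0, 4)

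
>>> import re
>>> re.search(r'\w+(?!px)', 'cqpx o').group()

'cqpx'

Because the assertion is negative and zero-width, positions next to the forbidden text are skipped.
Unlike `match`, `search` isn't anchored — it looks for the pattern anywhere in the string.
The match spans [0:4] → 'cqpx'.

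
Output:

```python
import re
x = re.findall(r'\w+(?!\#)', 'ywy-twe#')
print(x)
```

`(?!…)`/`(?<!…)` only lets a position through if the neighbouring text does NOT match; no characters are consumed.
Walking the string: at [0:3] → 'ywy'; at [4:6] → 'tw'.
With no groups in the pattern, `findall` gives back each whole match — 2 here.

['ywy', 'tw']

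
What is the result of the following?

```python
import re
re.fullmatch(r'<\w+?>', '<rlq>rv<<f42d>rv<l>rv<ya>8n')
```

None

`re.fullmatch` requires the pattern to consume the entire string.
Here there's no way to consume every character, so the call returns None.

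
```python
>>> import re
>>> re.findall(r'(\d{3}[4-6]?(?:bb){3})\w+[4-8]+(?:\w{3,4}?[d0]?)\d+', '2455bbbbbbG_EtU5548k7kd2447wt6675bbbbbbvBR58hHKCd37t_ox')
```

['2455bbbbbb']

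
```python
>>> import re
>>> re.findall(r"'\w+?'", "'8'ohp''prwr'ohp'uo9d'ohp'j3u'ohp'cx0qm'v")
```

Scanning left to right: at [0:3] → "'8'"; at [7:13] → "'prwr'"; at [16:22] → "'uo9d'"; at [25:30] → "'j3u'"; at [33:40] → "'cx0qm'".
No capturing groups, so `findall` returns the 5 full match strings.

["'8'", "'prwr'", "'uo9d'", "'j3u'", "'cx0qm'"]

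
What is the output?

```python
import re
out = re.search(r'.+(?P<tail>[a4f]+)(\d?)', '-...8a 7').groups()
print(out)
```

This matches one or more of any character; then one or more of one of [a4f] (captured as 'tail'); then optionally a digit (captured).
`re.search` tries every starting position until one works.
The match spans [0:6] → '-...8a'.
Captured: group 1 = 'a', group 2 = ''.

('a', '')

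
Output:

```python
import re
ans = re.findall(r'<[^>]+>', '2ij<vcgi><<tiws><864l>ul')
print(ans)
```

Matches: at [3:9] → '<vcgi>'; at [9:16] → '<<tiws>'; at [16:22] → '<864l>'.
`findall` yields the raw match text (3 of them) because the pattern has no groups.

['<vcgi>', '<<tiws>', '<864l>']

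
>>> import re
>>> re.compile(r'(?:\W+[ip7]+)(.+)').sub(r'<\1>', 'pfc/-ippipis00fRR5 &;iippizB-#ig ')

'pfc<s00fRR5 &;iippizB-#ig >'

Pattern: one or more of a non-word character, then one or more of one of [ip7] (non-capturing group); then one or more of any character (captured).
Matches: at [3:33] → '/-ippipis00fRR5 &;iippizB-#ig '.
The replacement refers to a captured group, so each match is rewritten using its own captured text.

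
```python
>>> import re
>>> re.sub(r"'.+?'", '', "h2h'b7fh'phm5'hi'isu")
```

'h2hphm5isu'

The `?` after the quantifier makes it lazy — it takes as little as possible before letting the rest of the pattern try.
Matches: at [3:9] → "'b7fh'"; at [13:17] → "'hi'".
Each match is replaced by ''.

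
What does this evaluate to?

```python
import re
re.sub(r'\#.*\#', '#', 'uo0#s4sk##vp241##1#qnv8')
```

'uo0#qnv8'

Matches: at [3:19] → '#s4sk##vp241##1#'.
Each match is replaced by '#'.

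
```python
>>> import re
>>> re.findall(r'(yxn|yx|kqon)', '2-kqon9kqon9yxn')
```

Branches in `(...|...)` are attempted left-to-right; the first branch that allows the whole pattern to succeed is taken.
With a single group, `findall` returns only what that group captured — 3 items.

['kqon', 'kqon', 'yxn']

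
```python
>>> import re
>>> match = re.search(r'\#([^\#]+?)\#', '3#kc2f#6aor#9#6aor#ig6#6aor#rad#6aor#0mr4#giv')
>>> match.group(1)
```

'kc2f'

Unlike `match`, `search` isn't anchored — it looks for the pattern anywhere in the string.
The match spans [1:7] → '#kc2f#'.
Captured: group 1 = 'kc2f'.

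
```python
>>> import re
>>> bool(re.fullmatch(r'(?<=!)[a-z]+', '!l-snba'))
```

`re.fullmatch` requires the pattern to consume the entire string.
Here there's no way to consume every character, so the call returns None, and `bool(None)` is False.

False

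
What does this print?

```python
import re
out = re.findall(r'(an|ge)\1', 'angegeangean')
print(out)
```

['ge']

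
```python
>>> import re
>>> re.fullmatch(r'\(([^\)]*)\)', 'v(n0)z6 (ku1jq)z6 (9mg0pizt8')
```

`fullmatch` succeeds only if the pattern covers the string from start to end.
Here there's no way to consume every character, so the call returns None.

None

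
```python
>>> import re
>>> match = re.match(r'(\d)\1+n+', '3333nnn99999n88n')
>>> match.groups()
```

The match spans [0:7] → '3333nnn'.
Captured: group 1 = '3'.

('3',)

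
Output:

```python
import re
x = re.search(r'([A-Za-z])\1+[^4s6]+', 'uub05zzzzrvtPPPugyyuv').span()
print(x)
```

(0, 21)

After group 1 captures some text, `\1` only succeeds where that same text appears again.
`re.search` tries every starting position until one works.
The match spans [0:21] → 'uub05zzzzrvtPPPugyyuv'.
Captured: group 1 = 'u'.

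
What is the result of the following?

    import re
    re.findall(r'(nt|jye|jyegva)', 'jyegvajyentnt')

['jye', 'jye', 'nt', 'nt']

The regex engine tests alternatives in the order written; an earlier branch that matches wins even if a later one would match more.
Matches: at [0:3] match 'jye', group 1 = 'jye'; at [6:9] match 'jye', group 1 = 'jye'; at [9:11] match 'nt', group 1 = 'nt'; at [11:13] match 'nt', group 1 = 'nt'.
One capturing group, so `findall` returns just the captured substring from each match — 4 in all.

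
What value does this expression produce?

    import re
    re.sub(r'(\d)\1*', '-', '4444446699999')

`\1` is not a pattern — it's the concrete string captured by group 1, re-applied verbatim.
Matches: at [0:6] → '444444'; at [6:8] → '66'; at [8:13] → '99999'.
Every occurrence is swapped for '-'.

'---'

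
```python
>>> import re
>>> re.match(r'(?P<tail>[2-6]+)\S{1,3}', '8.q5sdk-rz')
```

None

The pattern matches one or more of a character in [2-6] (captured as 'tail'); then 1 to 3 of a non-whitespace character.
With `match`, the pattern is implicitly anchored at the beginning.
Here the string doesn't start with a match, so the call returns None.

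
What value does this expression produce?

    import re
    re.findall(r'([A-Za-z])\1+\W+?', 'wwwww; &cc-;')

['w', 'c']

After group 1 captures some text, `\1` only succeeds where that same text appears again.
Because there's exactly one group, `findall` drops the full match and keeps group 1 from each hit.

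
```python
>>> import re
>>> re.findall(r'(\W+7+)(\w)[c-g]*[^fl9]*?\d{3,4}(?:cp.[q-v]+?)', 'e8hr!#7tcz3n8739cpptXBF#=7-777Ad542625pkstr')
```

Pattern: one or more of a non-word character, then one or more of a literal '7' (captured); then a word character (captured); then zero or more of a character in [c-g]; then zero or more of any character except [fl9] (lazy), then 3 to 4 of a digit; then the literal 'cp', then any character, then one or more of a character in [q-v] (lazy) (non-capturing group).
`findall` packs the 2 group values into a tuple for every match.

[('!#7', 't')]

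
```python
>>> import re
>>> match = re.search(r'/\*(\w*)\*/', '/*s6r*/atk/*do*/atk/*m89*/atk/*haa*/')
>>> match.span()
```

Unlike `match`, `search` isn't anchored — it looks for the pattern anywhere in the string.
The match spans [0:7] → '/*s6r*/'.
Captured: group 1 = 's6r'.

(0, 7)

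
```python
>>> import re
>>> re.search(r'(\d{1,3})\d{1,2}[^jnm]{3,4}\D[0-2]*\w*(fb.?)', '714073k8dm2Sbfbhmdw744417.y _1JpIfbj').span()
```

The pattern matches 1 to 3 of a digit (captured); then 1 to 2 of a digit, then 3 to 4 of any character except [jnm], then a non-digit; then zero or more of a character in [0-2], then zero or more of a word character; then the literal 'fb', then optionally any character (captured).
`re.search` scans for the first position where the pattern succeeds.
The match spans [0:16] → '714073k8dm2Sbfbh'.
Captured: group 1 = '714', group 2 = 'fbh'.

(0, 16)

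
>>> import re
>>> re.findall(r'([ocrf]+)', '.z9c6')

['c']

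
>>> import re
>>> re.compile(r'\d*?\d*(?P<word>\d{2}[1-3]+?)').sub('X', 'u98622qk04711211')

The pattern matches zero or more of a digit (lazy), then zero or more of a digit; then exactly 2 of a digit, then one or more of a character in [1-3] (lazy) (captured as 'word').
Matches: at [1:6] → '98622'; at [8:16] → '04711211'.
`sub` substitutes 'X' at each match site.

'uXqkX'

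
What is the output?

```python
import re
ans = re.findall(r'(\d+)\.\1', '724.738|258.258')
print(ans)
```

`\1` has to match the exact text group 1 already captured.
`findall` collects group 1 from the one match (1 total).

['258']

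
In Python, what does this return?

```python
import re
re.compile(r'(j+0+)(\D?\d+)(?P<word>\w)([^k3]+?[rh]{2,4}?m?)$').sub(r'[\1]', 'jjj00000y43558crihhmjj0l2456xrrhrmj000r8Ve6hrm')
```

'[jjj00000]'

Pattern: one or more of a literal 'j', then one or more of a literal '0' (captured); then optionally a non-digit, then one or more of a digit (captured); then a word character (captured as 'word'); then one or more of any character except [k3] (lazy), then 2 to 4 of one of [rh] (lazy), then optionally the literal 'm' (captured); then anchored at the end.
Matches: at [0:46] → 'jjj00000y43558crihhmjj0l2456xrrhrmj000r8Ve6hrm'.
The replacement refers to a captured group, so each match is rewritten using its own captured text.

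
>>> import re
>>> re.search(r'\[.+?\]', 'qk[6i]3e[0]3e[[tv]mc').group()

'[6i]'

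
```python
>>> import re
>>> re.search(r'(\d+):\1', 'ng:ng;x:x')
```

A backreference is literal: `\1` must see the identical characters the first group matched.
Here no position works, so the call returns None.

None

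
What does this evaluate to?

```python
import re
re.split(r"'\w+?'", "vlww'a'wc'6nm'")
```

['vlww', 'wc', '']

Each match becomes a cut point; 3 segments remain.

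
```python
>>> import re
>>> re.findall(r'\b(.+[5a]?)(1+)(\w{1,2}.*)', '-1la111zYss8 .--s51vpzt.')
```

With 3 capturing groups, `findall` returns a 3-tuple per match.

[('1la111zYss8 .--s5', '1', 'vpzt.')]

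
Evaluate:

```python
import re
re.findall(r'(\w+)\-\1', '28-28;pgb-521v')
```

`\1` is not a pattern — it's the concrete string captured by group 1, re-applied verbatim.
With a single group, `findall` returns only what that group captured — 1 item.

['28']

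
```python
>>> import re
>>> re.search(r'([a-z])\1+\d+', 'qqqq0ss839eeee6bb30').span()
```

(0, 5)

`\1` has to match the exact text group 1 already captured.
`search` walks the string left to right and returns the first match it finds.
The match spans [0:5] → 'qqqq0'.
Captured: group 1 = 'q'.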